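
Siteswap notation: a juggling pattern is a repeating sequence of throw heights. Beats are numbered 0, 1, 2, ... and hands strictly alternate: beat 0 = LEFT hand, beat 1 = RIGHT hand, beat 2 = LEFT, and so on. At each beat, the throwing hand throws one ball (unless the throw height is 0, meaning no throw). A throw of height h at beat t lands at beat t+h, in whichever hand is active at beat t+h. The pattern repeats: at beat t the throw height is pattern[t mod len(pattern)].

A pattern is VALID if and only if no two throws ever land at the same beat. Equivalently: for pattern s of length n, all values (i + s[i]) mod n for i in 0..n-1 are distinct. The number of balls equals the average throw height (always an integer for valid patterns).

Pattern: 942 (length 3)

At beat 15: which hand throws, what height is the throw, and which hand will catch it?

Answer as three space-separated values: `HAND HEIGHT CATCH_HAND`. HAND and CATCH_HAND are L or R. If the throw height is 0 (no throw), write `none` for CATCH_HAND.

Beat 15: 15 mod 2 = 1, so hand = R
Throw height = pattern[15 mod 3] = pattern[0] = 9
Lands at beat 15+9=24, 24 mod 2 = 0, so catch hand = L

Answer: R 9 L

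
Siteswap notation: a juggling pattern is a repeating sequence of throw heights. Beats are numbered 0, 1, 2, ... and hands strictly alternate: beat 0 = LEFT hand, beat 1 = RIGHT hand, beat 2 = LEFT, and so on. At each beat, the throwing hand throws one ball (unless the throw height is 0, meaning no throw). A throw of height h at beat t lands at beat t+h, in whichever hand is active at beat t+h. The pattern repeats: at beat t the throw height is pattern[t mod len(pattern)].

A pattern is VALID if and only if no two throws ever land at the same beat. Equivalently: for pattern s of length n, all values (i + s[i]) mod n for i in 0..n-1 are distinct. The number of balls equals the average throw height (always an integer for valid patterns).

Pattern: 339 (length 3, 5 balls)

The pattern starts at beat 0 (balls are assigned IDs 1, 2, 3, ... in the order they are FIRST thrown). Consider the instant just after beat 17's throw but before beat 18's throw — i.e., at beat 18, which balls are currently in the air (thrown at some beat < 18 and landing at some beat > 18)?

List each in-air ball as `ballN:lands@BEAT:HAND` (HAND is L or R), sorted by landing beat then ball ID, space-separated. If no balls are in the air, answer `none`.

Beat 0 (L): throw ball1 h=3 -> lands@3:R; in-air after throw: [b1@3:R]
Beat 1 (R): throw ball2 h=3 -> lands@4:L; in-air after throw: [b1@3:R b2@4:L]
Beat 2 (L): throw ball3 h=9 -> lands@11:R; in-air after throw: [b1@3:R b2@4:L b3@11:R]
Beat 3 (R): throw ball1 h=3 -> lands@6:L; in-air after throw: [b2@4:L b1@6:L b3@11:R]
Beat 4 (L): throw ball2 h=3 -> lands@7:R; in-air after throw: [b1@6:L b2@7:R b3@11:R]
Beat 5 (R): throw ball4 h=9 -> lands@14:L; in-air after throw: [b1@6:L b2@7:R b3@11:R b4@14:L]
Beat 6 (L): throw ball1 h=3 -> lands@9:R; in-air after throw: [b2@7:R b1@9:R b3@11:R b4@14:L]
Beat 7 (R): throw ball2 h=3 -> lands@10:L; in-air after throw: [b1@9:R b2@10:L b3@11:R b4@14:L]
Beat 8 (L): throw ball5 h=9 -> lands@17:R; in-air after throw: [b1@9:R b2@10:L b3@11:R b4@14:L b5@17:R]
Beat 9 (R): throw ball1 h=3 -> lands@12:L; in-air after throw: [b2@10:L b3@11:R b1@12:L b4@14:L b5@17:R]
Beat 10 (L): throw ball2 h=3 -> lands@13:R; in-air after throw: [b3@11:R b1@12:L b2@13:R b4@14:L b5@17:R]
Beat 11 (R): throw ball3 h=9 -> lands@20:L; in-air after throw: [b1@12:L b2@13:R b4@14:L b5@17:R b3@20:L]
Beat 12 (L): throw ball1 h=3 -> lands@15:R; in-air after throw: [b2@13:R b4@14:L b1@15:R b5@17:R b3@20:L]
Beat 13 (R): throw ball2 h=3 -> lands@16:L; in-air after throw: [b4@14:L b1@15:R b2@16:L b5@17:R b3@20:L]
Beat 14 (L): throw ball4 h=9 -> lands@23:R; in-air after throw: [b1@15:R b2@16:L b5@17:R b3@20:L b4@23:R]
Beat 15 (R): throw ball1 h=3 -> lands@18:L; in-air after throw: [b2@16:L b5@17:R b1@18:L b3@20:L b4@23:R]
Beat 16 (L): throw ball2 h=3 -> lands@19:R; in-air after throw: [b5@17:R b1@18:L b2@19:R b3@20:L b4@23:R]
Beat 17 (R): throw ball5 h=9 -> lands@26:L; in-air after throw: [b1@18:L b2@19:R b3@20:L b4@23:R b5@26:L]
Beat 18 (L): throw ball1 h=3 -> lands@21:R; in-air after throw: [b2@19:R b3@20:L b1@21:R b4@23:R b5@26:L]

Answer: ball2:lands@19:R ball3:lands@20:L ball4:lands@23:R ball5:lands@26:L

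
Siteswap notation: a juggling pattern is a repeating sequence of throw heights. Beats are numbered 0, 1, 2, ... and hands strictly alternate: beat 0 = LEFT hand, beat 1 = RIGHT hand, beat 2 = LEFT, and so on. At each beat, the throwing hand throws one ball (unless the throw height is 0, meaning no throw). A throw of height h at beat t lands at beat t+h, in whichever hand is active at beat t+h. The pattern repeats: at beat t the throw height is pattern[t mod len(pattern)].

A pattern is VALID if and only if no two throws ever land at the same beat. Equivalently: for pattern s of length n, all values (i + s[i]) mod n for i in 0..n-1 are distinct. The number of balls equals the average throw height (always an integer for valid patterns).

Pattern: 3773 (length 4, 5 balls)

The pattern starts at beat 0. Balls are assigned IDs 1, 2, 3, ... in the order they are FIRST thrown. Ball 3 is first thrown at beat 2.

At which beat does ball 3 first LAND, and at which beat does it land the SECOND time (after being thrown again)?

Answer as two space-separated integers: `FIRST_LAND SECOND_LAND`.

Answer: 9 16

Derivation:
Beat 0 (L): throw ball1 h=3 -> lands@3:R; in-air after throw: [b1@3:R]
Beat 1 (R): throw ball2 h=7 -> lands@8:L; in-air after throw: [b1@3:R b2@8:L]
Beat 2 (L): throw ball3 h=7 -> lands@9:R; in-air after throw: [b1@3:R b2@8:L b3@9:R]
Beat 3 (R): throw ball1 h=3 -> lands@6:L; in-air after throw: [b1@6:L b2@8:L b3@9:R]
Beat 4 (L): throw ball4 h=3 -> lands@7:R; in-air after throw: [b1@6:L b4@7:R b2@8:L b3@9:R]
Beat 5 (R): throw ball5 h=7 -> lands@12:L; in-air after throw: [b1@6:L b4@7:R b2@8:L b3@9:R b5@12:L]
Beat 6 (L): throw ball1 h=7 -> lands@13:R; in-air after throw: [b4@7:R b2@8:L b3@9:R b5@12:L b1@13:R]
Beat 7 (R): throw ball4 h=3 -> lands@10:L; in-air after throw: [b2@8:L b3@9:R b4@10:L b5@12:L b1@13:R]
Beat 8 (L): throw ball2 h=3 -> lands@11:R; in-air after throw: [b3@9:R b4@10:L b2@11:R b5@12:L b1@13:R]
Beat 9 (R): throw ball3 h=7 -> lands@16:L; in-air after throw: [b4@10:L b2@11:R b5@12:L b1@13:R b3@16:L]
Beat 10 (L): throw ball4 h=7 -> lands@17:R; in-air after throw: [b2@11:R b5@12:L b1@13:R b3@16:L b4@17:R]
Beat 11 (R): throw ball2 h=3 -> lands@14:L; in-air after throw: [b5@12:L b1@13:R b2@14:L b3@16:L b4@17:R]
Beat 12 (L): throw ball5 h=3 -> lands@15:R; in-air after throw: [b1@13:R b2@14:L b5@15:R b3@16:L b4@17:R]
Ball 3: thrown@2 h=7 -> first land @9; rethrown@9 h=7 -> second land @16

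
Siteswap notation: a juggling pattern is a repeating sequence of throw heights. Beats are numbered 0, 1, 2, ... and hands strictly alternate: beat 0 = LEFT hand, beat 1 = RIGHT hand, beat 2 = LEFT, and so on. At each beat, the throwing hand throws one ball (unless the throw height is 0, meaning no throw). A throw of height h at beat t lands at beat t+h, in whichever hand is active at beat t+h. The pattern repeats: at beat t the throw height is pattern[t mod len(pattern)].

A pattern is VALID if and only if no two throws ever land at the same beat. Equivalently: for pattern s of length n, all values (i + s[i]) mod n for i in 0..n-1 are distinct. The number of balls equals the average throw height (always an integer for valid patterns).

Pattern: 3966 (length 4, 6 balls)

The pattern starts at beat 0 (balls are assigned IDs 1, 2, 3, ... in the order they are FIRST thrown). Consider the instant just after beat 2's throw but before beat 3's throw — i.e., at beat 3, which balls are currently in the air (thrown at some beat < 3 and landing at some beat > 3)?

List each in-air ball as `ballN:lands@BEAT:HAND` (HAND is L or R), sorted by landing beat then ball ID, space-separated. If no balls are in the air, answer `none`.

Beat 0 (L): throw ball1 h=3 -> lands@3:R; in-air after throw: [b1@3:R]
Beat 1 (R): throw ball2 h=9 -> lands@10:L; in-air after throw: [b1@3:R b2@10:L]
Beat 2 (L): throw ball3 h=6 -> lands@8:L; in-air after throw: [b1@3:R b3@8:L b2@10:L]
Beat 3 (R): throw ball1 h=6 -> lands@9:R; in-air after throw: [b3@8:L b1@9:R b2@10:L]

Answer: ball3:lands@8:L ball2:lands@10:L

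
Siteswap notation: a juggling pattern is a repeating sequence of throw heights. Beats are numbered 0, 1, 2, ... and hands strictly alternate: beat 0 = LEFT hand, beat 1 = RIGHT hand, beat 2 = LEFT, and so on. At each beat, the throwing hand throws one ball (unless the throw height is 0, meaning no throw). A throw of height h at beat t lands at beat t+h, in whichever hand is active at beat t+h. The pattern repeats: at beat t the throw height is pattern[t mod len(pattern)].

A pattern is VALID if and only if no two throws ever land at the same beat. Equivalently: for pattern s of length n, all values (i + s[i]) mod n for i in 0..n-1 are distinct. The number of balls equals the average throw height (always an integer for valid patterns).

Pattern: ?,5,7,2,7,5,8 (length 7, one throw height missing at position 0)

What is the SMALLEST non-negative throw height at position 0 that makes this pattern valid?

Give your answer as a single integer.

Answer: 1

Derivation:
i=0: s[i]=? (unknown)
i=1: (1 + 5) mod 7 = 6
i=2: (2 + 7) mod 7 = 2
i=3: (3 + 2) mod 7 = 5
i=4: (4 + 7) mod 7 = 4
i=5: (5 + 5) mod 7 = 3
i=6: (6 + 8) mod 7 = 0
Known residues: [0, 2, 3, 4, 5, 6]; need a permutation of 0..6, so missing residue r = 1
Need (0 + s) mod 7 = 1; smallest s = (1 - 0) mod 7 = 1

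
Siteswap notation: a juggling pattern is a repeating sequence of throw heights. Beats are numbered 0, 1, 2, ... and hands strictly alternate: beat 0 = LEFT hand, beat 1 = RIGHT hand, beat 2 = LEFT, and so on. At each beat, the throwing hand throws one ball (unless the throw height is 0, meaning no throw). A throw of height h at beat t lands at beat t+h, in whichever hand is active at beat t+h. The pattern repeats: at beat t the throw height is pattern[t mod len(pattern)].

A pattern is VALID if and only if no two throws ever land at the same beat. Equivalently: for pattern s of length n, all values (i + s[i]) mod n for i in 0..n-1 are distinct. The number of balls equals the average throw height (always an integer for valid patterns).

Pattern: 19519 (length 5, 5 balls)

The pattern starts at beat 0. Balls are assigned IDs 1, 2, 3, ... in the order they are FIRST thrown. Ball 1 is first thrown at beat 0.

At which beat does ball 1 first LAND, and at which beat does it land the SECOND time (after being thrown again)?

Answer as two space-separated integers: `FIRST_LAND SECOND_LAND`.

Answer: 1 10

Derivation:
Beat 0 (L): throw ball1 h=1 -> lands@1:R; in-air after throw: [b1@1:R]
Beat 1 (R): throw ball1 h=9 -> lands@10:L; in-air after throw: [b1@10:L]
Beat 2 (L): throw ball2 h=5 -> lands@7:R; in-air after throw: [b2@7:R b1@10:L]
Beat 3 (R): throw ball3 h=1 -> lands@4:L; in-air after throw: [b3@4:L b2@7:R b1@10:L]
Beat 4 (L): throw ball3 h=9 -> lands@13:R; in-air after throw: [b2@7:R b1@10:L b3@13:R]
Beat 5 (R): throw ball4 h=1 -> lands@6:L; in-air after throw: [b4@6:L b2@7:R b1@10:L b3@13:R]
Beat 6 (L): throw ball4 h=9 -> lands@15:R; in-air after throw: [b2@7:R b1@10:L b3@13:R b4@15:R]
Beat 7 (R): throw ball2 h=5 -> lands@12:L; in-air after throw: [b1@10:L b2@12:L b3@13:R b4@15:R]
Beat 8 (L): throw ball5 h=1 -> lands@9:R; in-air after throw: [b5@9:R b1@10:L b2@12:L b3@13:R b4@15:R]
Beat 9 (R): throw ball5 h=9 -> lands@18:L; in-air after throw: [b1@10:L b2@12:L b3@13:R b4@15:R b5@18:L]
Beat 10 (L): throw ball1 h=1 -> lands@11:R; in-air after throw: [b1@11:R b2@12:L b3@13:R b4@15:R b5@18:L]
Ball 1: thrown@0 h=1 -> first land @1; rethrown@1 h=9 -> second land @10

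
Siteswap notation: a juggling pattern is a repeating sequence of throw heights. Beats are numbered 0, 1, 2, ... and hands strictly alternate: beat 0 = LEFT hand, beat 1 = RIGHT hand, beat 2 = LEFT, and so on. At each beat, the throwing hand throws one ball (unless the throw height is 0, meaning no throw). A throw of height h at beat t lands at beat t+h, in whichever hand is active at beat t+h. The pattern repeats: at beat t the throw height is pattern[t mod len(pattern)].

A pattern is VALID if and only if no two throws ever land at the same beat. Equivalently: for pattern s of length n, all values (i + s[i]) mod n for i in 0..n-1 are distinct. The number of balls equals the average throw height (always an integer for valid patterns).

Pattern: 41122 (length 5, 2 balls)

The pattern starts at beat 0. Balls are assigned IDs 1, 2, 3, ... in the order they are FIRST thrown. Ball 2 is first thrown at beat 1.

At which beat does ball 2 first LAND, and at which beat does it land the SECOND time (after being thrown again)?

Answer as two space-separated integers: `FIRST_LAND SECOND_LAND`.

Answer: 2 3

Derivation:
Beat 0 (L): throw ball1 h=4 -> lands@4:L; in-air after throw: [b1@4:L]
Beat 1 (R): throw ball2 h=1 -> lands@2:L; in-air after throw: [b2@2:L b1@4:L]
Beat 2 (L): throw ball2 h=1 -> lands@3:R; in-air after throw: [b2@3:R b1@4:L]
Beat 3 (R): throw ball2 h=2 -> lands@5:R; in-air after throw: [b1@4:L b2@5:R]
Ball 2: thrown@1 h=1 -> first land @2; rethrown@2 h=1 -> second land @3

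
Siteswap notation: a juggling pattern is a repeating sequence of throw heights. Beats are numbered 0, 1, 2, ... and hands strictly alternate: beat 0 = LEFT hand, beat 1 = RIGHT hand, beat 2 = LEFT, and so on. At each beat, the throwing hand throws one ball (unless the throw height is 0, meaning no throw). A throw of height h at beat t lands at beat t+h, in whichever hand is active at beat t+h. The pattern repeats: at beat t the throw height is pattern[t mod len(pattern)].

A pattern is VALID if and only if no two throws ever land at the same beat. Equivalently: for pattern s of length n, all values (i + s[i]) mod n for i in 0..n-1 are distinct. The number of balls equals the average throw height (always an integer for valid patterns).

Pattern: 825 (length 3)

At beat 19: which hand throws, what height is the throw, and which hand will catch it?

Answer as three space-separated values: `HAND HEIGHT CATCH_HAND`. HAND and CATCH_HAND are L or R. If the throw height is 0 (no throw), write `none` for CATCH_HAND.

Answer: R 2 R

Derivation:
Beat 19: 19 mod 2 = 1, so hand = R
Throw height = pattern[19 mod 3] = pattern[1] = 2
Lands at beat 19+2=21, 21 mod 2 = 1, so catch hand = R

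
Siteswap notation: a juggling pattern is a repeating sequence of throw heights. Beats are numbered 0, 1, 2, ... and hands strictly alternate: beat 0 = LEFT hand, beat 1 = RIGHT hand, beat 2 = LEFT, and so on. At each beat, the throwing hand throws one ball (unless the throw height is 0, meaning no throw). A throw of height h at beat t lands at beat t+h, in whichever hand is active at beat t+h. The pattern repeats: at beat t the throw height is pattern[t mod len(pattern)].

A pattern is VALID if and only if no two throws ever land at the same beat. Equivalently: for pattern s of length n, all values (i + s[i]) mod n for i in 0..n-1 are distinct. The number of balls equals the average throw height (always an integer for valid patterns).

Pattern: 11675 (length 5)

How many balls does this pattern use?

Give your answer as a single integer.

Answer: 4

Derivation:
Pattern = [1, 1, 6, 7, 5], length n = 5
  position 0: throw height = 1, running sum = 1
  position 1: throw height = 1, running sum = 2
  position 2: throw height = 6, running sum = 8
  position 3: throw height = 7, running sum = 15
  position 4: throw height = 5, running sum = 20
Total sum = 20; balls = sum / n = 20 / 5 = 4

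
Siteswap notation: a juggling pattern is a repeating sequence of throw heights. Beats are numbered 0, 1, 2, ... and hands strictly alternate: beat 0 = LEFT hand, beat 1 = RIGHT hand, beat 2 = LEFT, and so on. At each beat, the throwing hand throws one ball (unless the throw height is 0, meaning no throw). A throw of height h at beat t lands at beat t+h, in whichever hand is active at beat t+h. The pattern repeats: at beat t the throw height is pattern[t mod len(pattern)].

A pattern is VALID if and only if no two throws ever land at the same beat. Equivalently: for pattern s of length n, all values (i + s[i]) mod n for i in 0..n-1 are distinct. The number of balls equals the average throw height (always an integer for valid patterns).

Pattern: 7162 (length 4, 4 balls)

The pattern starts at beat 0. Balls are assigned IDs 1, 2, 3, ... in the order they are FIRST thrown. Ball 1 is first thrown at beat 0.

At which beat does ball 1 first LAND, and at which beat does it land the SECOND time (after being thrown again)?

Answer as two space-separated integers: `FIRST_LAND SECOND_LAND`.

Answer: 7 9

Derivation:
Beat 0 (L): throw ball1 h=7 -> lands@7:R; in-air after throw: [b1@7:R]
Beat 1 (R): throw ball2 h=1 -> lands@2:L; in-air after throw: [b2@2:L b1@7:R]
Beat 2 (L): throw ball2 h=6 -> lands@8:L; in-air after throw: [b1@7:R b2@8:L]
Beat 3 (R): throw ball3 h=2 -> lands@5:R; in-air after throw: [b3@5:R b1@7:R b2@8:L]
Beat 4 (L): throw ball4 h=7 -> lands@11:R; in-air after throw: [b3@5:R b1@7:R b2@8:L b4@11:R]
Beat 5 (R): throw ball3 h=1 -> lands@6:L; in-air after throw: [b3@6:L b1@7:R b2@8:L b4@11:R]
Beat 6 (L): throw ball3 h=6 -> lands@12:L; in-air after throw: [b1@7:R b2@8:L b4@11:R b3@12:L]
Beat 7 (R): throw ball1 h=2 -> lands@9:R; in-air after throw: [b2@8:L b1@9:R b4@11:R b3@12:L]
Beat 8 (L): throw ball2 h=7 -> lands@15:R; in-air after throw: [b1@9:R b4@11:R b3@12:L b2@15:R]
Beat 9 (R): throw ball1 h=1 -> lands@10:L; in-air after throw: [b1@10:L b4@11:R b3@12:L b2@15:R]
Ball 1: thrown@0 h=7 -> first land @7; rethrown@7 h=2 -> second land @9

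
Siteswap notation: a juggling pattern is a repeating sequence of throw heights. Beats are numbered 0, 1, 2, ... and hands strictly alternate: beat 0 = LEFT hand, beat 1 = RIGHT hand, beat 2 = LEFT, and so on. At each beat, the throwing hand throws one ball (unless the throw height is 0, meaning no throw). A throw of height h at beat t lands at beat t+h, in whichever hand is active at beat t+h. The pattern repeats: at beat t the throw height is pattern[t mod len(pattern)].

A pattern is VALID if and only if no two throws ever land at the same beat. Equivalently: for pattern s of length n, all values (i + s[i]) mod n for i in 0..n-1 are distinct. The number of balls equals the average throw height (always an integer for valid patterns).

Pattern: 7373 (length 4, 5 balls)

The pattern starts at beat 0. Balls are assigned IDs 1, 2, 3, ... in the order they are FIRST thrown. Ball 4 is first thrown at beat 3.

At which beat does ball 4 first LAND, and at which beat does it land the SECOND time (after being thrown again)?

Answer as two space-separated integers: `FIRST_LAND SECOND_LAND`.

Answer: 6 13

Derivation:
Beat 0 (L): throw ball1 h=7 -> lands@7:R; in-air after throw: [b1@7:R]
Beat 1 (R): throw ball2 h=3 -> lands@4:L; in-air after throw: [b2@4:L b1@7:R]
Beat 2 (L): throw ball3 h=7 -> lands@9:R; in-air after throw: [b2@4:L b1@7:R b3@9:R]
Beat 3 (R): throw ball4 h=3 -> lands@6:L; in-air after throw: [b2@4:L b4@6:L b1@7:R b3@9:R]
Beat 4 (L): throw ball2 h=7 -> lands@11:R; in-air after throw: [b4@6:L b1@7:R b3@9:R b2@11:R]
Beat 5 (R): throw ball5 h=3 -> lands@8:L; in-air after throw: [b4@6:L b1@7:R b5@8:L b3@9:R b2@11:R]
Beat 6 (L): throw ball4 h=7 -> lands@13:R; in-air after throw: [b1@7:R b5@8:L b3@9:R b2@11:R b4@13:R]
Beat 7 (R): throw ball1 h=3 -> lands@10:L; in-air after throw: [b5@8:L b3@9:R b1@10:L b2@11:R b4@13:R]
Beat 8 (L): throw ball5 h=7 -> lands@15:R; in-air after throw: [b3@9:R b1@10:L b2@11:R b4@13:R b5@15:R]
Beat 9 (R): throw ball3 h=3 -> lands@12:L; in-air after throw: [b1@10:L b2@11:R b3@12:L b4@13:R b5@15:R]
Beat 10 (L): throw ball1 h=7 -> lands@17:R; in-air after throw: [b2@11:R b3@12:L b4@13:R b5@15:R b1@17:R]
Beat 11 (R): throw ball2 h=3 -> lands@14:L; in-air after throw: [b3@12:L b4@13:R b2@14:L b5@15:R b1@17:R]
Beat 12 (L): throw ball3 h=7 -> lands@19:R; in-air after throw: [b4@13:R b2@14:L b5@15:R b1@17:R b3@19:R]
Beat 13 (R): throw ball4 h=3 -> lands@16:L; in-air after throw: [b2@14:L b5@15:R b4@16:L b1@17:R b3@19:R]
Ball 4: thrown@3 h=3 -> first land @6; rethrown@6 h=7 -> second land @13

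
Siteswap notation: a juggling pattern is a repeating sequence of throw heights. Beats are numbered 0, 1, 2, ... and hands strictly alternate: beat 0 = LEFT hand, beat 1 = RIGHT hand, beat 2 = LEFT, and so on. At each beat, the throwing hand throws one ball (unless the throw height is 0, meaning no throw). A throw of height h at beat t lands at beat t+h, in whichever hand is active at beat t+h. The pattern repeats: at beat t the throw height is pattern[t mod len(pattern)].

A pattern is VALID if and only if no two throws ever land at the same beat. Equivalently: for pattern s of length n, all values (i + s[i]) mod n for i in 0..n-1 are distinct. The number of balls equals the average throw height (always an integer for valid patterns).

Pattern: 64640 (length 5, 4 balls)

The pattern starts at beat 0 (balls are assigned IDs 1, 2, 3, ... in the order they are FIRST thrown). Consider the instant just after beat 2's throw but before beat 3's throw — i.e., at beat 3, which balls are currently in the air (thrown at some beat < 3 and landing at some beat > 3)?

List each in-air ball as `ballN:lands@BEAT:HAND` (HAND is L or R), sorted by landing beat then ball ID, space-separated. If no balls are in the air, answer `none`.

Answer: ball2:lands@5:R ball1:lands@6:L ball3:lands@8:L

Derivation:
Beat 0 (L): throw ball1 h=6 -> lands@6:L; in-air after throw: [b1@6:L]
Beat 1 (R): throw ball2 h=4 -> lands@5:R; in-air after throw: [b2@5:R b1@6:L]
Beat 2 (L): throw ball3 h=6 -> lands@8:L; in-air after throw: [b2@5:R b1@6:L b3@8:L]
Beat 3 (R): throw ball4 h=4 -> lands@7:R; in-air after throw: [b2@5:R b1@6:L b4@7:R b3@8:L]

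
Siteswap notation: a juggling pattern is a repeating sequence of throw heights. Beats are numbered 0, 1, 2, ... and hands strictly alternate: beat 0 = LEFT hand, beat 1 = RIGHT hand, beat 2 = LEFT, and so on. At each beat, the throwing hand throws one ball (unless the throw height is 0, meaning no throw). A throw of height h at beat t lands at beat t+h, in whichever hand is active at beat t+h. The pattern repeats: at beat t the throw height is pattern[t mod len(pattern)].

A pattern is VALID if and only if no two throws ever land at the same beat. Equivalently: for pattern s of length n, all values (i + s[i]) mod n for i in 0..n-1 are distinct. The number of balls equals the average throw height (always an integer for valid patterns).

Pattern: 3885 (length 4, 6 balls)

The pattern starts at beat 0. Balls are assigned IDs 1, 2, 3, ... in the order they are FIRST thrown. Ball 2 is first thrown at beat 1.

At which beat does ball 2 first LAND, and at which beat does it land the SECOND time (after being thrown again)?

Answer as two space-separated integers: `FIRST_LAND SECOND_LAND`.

Answer: 9 17

Derivation:
Beat 0 (L): throw ball1 h=3 -> lands@3:R; in-air after throw: [b1@3:R]
Beat 1 (R): throw ball2 h=8 -> lands@9:R; in-air after throw: [b1@3:R b2@9:R]
Beat 2 (L): throw ball3 h=8 -> lands@10:L; in-air after throw: [b1@3:R b2@9:R b3@10:L]
Beat 3 (R): throw ball1 h=5 -> lands@8:L; in-air after throw: [b1@8:L b2@9:R b3@10:L]
Beat 4 (L): throw ball4 h=3 -> lands@7:R; in-air after throw: [b4@7:R b1@8:L b2@9:R b3@10:L]
Beat 5 (R): throw ball5 h=8 -> lands@13:R; in-air after throw: [b4@7:R b1@8:L b2@9:R b3@10:L b5@13:R]
Beat 6 (L): throw ball6 h=8 -> lands@14:L; in-air after throw: [b4@7:R b1@8:L b2@9:R b3@10:L b5@13:R b6@14:L]
Beat 7 (R): throw ball4 h=5 -> lands@12:L; in-air after throw: [b1@8:L b2@9:R b3@10:L b4@12:L b5@13:R b6@14:L]
Beat 8 (L): throw ball1 h=3 -> lands@11:R; in-air after throw: [b2@9:R b3@10:L b1@11:R b4@12:L b5@13:R b6@14:L]
Beat 9 (R): throw ball2 h=8 -> lands@17:R; in-air after throw: [b3@10:L b1@11:R b4@12:L b5@13:R b6@14:L b2@17:R]
Beat 10 (L): throw ball3 h=8 -> lands@18:L; in-air after throw: [b1@11:R b4@12:L b5@13:R b6@14:L b2@17:R b3@18:L]
Beat 11 (R): throw ball1 h=5 -> lands@16:L; in-air after throw: [b4@12:L b5@13:R b6@14:L b1@16:L b2@17:R b3@18:L]
Beat 12 (L): throw ball4 h=3 -> lands@15:R; in-air after throw: [b5@13:R b6@14:L b4@15:R b1@16:L b2@17:R b3@18:L]
Ball 2: thrown@1 h=8 -> first land @9; rethrown@9 h=8 -> second land @17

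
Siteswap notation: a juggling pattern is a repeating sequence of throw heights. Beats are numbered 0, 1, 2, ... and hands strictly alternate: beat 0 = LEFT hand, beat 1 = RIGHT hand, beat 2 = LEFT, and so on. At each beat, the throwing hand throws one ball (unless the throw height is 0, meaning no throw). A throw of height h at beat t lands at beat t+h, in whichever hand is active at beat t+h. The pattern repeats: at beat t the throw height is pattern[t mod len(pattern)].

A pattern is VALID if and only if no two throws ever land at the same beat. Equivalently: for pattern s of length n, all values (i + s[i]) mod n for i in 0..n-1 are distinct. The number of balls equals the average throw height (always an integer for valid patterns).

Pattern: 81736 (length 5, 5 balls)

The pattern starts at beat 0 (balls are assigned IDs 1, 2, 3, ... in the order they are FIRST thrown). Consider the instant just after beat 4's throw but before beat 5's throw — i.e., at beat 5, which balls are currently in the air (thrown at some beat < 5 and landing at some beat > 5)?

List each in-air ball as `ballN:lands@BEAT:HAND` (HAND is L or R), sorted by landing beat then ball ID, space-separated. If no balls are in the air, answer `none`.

Beat 0 (L): throw ball1 h=8 -> lands@8:L; in-air after throw: [b1@8:L]
Beat 1 (R): throw ball2 h=1 -> lands@2:L; in-air after throw: [b2@2:L b1@8:L]
Beat 2 (L): throw ball2 h=7 -> lands@9:R; in-air after throw: [b1@8:L b2@9:R]
Beat 3 (R): throw ball3 h=3 -> lands@6:L; in-air after throw: [b3@6:L b1@8:L b2@9:R]
Beat 4 (L): throw ball4 h=6 -> lands@10:L; in-air after throw: [b3@6:L b1@8:L b2@9:R b4@10:L]
Beat 5 (R): throw ball5 h=8 -> lands@13:R; in-air after throw: [b3@6:L b1@8:L b2@9:R b4@10:L b5@13:R]

Answer: ball3:lands@6:L ball1:lands@8:L ball2:lands@9:R ball4:lands@10:L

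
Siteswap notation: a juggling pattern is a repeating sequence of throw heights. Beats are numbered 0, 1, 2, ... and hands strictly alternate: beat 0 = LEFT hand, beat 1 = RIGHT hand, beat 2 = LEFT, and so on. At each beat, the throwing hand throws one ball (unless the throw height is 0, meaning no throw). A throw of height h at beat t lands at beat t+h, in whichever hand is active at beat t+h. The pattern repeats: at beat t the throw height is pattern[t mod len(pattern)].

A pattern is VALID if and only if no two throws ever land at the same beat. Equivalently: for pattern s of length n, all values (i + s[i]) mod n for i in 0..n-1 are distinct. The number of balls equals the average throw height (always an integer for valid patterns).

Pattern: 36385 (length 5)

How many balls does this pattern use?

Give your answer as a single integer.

Answer: 5

Derivation:
Pattern = [3, 6, 3, 8, 5], length n = 5
  position 0: throw height = 3, running sum = 3
  position 1: throw height = 6, running sum = 9
  position 2: throw height = 3, running sum = 12
  position 3: throw height = 8, running sum = 20
  position 4: throw height = 5, running sum = 25
Total sum = 25; balls = sum / n = 25 / 5 = 5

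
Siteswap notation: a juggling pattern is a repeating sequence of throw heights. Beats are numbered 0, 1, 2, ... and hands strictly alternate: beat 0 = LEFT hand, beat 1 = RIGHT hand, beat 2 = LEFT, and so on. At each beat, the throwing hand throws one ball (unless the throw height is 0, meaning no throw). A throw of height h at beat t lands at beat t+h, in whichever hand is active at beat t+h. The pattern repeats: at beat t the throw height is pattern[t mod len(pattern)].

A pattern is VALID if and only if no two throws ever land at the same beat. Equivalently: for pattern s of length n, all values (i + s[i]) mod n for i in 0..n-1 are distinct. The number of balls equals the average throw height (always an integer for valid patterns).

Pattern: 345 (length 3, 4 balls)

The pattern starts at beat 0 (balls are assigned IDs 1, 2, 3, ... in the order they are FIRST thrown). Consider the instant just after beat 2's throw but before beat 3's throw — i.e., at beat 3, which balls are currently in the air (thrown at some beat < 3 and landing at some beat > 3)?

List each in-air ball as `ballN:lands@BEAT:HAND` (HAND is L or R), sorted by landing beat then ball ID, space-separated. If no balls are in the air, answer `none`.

Answer: ball2:lands@5:R ball3:lands@7:R

Derivation:
Beat 0 (L): throw ball1 h=3 -> lands@3:R; in-air after throw: [b1@3:R]
Beat 1 (R): throw ball2 h=4 -> lands@5:R; in-air after throw: [b1@3:R b2@5:R]
Beat 2 (L): throw ball3 h=5 -> lands@7:R; in-air after throw: [b1@3:R b2@5:R b3@7:R]
Beat 3 (R): throw ball1 h=3 -> lands@6:L; in-air after throw: [b2@5:R b1@6:L b3@7:R]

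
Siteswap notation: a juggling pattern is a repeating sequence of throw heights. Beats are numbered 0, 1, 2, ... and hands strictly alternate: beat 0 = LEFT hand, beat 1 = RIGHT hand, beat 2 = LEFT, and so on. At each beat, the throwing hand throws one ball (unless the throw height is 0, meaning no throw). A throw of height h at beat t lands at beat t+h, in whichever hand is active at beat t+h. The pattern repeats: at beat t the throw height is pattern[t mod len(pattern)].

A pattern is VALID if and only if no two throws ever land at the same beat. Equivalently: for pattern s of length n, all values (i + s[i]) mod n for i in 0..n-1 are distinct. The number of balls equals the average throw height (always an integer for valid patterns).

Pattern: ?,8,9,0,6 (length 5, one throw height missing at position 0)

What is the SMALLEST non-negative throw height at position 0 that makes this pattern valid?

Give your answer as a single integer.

Answer: 2

Derivation:
i=0: s[i]=? (unknown)
i=1: (1 + 8) mod 5 = 4
i=2: (2 + 9) mod 5 = 1
i=3: (3 + 0) mod 5 = 3
i=4: (4 + 6) mod 5 = 0
Known residues: [0, 1, 3, 4]; need a permutation of 0..4, so missing residue r = 2
Need (0 + s) mod 5 = 2; smallest s = (2 - 0) mod 5 = 2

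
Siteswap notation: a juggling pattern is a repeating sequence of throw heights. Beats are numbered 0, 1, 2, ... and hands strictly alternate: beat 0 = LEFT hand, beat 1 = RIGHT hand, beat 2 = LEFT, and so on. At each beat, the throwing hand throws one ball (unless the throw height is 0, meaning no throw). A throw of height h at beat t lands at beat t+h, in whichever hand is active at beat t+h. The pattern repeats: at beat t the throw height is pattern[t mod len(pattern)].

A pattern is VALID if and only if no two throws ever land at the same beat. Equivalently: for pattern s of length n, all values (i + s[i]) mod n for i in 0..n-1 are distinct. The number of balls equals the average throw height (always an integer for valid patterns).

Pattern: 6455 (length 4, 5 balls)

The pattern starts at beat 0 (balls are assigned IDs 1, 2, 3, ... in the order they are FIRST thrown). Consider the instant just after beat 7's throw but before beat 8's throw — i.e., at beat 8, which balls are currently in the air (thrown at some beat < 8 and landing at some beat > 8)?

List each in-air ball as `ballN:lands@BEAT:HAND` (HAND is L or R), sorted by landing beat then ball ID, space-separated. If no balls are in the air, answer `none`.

Answer: ball2:lands@9:R ball5:lands@10:L ball1:lands@11:R ball3:lands@12:L

Derivation:
Beat 0 (L): throw ball1 h=6 -> lands@6:L; in-air after throw: [b1@6:L]
Beat 1 (R): throw ball2 h=4 -> lands@5:R; in-air after throw: [b2@5:R b1@6:L]
Beat 2 (L): throw ball3 h=5 -> lands@7:R; in-air after throw: [b2@5:R b1@6:L b3@7:R]
Beat 3 (R): throw ball4 h=5 -> lands@8:L; in-air after throw: [b2@5:R b1@6:L b3@7:R b4@8:L]
Beat 4 (L): throw ball5 h=6 -> lands@10:L; in-air after throw: [b2@5:R b1@6:L b3@7:R b4@8:L b5@10:L]
Beat 5 (R): throw ball2 h=4 -> lands@9:R; in-air after throw: [b1@6:L b3@7:R b4@8:L b2@9:R b5@10:L]
Beat 6 (L): throw ball1 h=5 -> lands@11:R; in-air after throw: [b3@7:R b4@8:L b2@9:R b5@10:L b1@11:R]
Beat 7 (R): throw ball3 h=5 -> lands@12:L; in-air after throw: [b4@8:L b2@9:R b5@10:L b1@11:R b3@12:L]
Beat 8 (L): throw ball4 h=6 -> lands@14:L; in-air after throw: [b2@9:R b5@10:L b1@11:R b3@12:L b4@14:L]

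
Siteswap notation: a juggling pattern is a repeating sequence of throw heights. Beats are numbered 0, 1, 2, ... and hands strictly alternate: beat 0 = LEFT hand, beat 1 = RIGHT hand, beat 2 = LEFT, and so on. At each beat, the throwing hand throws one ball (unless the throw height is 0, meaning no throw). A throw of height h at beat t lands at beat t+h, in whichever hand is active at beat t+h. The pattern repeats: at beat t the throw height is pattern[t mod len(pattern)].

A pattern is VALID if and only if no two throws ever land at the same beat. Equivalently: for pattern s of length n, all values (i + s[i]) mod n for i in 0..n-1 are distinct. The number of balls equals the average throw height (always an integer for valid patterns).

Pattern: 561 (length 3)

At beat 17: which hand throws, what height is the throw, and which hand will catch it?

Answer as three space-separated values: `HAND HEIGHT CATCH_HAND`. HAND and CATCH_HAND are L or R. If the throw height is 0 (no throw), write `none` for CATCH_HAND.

Answer: R 1 L

Derivation:
Beat 17: 17 mod 2 = 1, so hand = R
Throw height = pattern[17 mod 3] = pattern[2] = 1
Lands at beat 17+1=18, 18 mod 2 = 0, so catch hand = L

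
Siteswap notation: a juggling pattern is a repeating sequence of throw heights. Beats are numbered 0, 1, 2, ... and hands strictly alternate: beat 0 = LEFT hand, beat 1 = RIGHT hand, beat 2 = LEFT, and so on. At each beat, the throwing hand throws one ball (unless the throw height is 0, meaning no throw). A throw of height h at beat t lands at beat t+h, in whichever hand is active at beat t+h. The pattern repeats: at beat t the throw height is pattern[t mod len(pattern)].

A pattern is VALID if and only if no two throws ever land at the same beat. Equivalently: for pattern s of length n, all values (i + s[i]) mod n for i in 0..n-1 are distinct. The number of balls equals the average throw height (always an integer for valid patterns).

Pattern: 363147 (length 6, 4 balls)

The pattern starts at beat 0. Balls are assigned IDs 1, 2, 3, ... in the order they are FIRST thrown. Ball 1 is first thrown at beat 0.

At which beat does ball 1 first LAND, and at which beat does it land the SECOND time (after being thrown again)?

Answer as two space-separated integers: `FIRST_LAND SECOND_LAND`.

Answer: 3 4

Derivation:
Beat 0 (L): throw ball1 h=3 -> lands@3:R; in-air after throw: [b1@3:R]
Beat 1 (R): throw ball2 h=6 -> lands@7:R; in-air after throw: [b1@3:R b2@7:R]
Beat 2 (L): throw ball3 h=3 -> lands@5:R; in-air after throw: [b1@3:R b3@5:R b2@7:R]
Beat 3 (R): throw ball1 h=1 -> lands@4:L; in-air after throw: [b1@4:L b3@5:R b2@7:R]
Beat 4 (L): throw ball1 h=4 -> lands@8:L; in-air after throw: [b3@5:R b2@7:R b1@8:L]
Ball 1: thrown@0 h=3 -> first land @3; rethrown@3 h=1 -> second land @4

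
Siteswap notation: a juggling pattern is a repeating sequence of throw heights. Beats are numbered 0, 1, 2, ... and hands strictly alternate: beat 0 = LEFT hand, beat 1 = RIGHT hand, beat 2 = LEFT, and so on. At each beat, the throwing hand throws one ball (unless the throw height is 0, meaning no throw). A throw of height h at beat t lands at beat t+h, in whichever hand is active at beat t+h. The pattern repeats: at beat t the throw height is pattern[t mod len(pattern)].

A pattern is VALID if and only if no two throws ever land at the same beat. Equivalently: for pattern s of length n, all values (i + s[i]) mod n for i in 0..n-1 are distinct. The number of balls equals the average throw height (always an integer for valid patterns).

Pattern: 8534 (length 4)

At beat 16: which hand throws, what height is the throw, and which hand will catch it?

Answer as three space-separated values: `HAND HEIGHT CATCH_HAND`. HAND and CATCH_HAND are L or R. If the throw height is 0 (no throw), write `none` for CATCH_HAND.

Beat 16: 16 mod 2 = 0, so hand = L
Throw height = pattern[16 mod 4] = pattern[0] = 8
Lands at beat 16+8=24, 24 mod 2 = 0, so catch hand = L

Answer: L 8 L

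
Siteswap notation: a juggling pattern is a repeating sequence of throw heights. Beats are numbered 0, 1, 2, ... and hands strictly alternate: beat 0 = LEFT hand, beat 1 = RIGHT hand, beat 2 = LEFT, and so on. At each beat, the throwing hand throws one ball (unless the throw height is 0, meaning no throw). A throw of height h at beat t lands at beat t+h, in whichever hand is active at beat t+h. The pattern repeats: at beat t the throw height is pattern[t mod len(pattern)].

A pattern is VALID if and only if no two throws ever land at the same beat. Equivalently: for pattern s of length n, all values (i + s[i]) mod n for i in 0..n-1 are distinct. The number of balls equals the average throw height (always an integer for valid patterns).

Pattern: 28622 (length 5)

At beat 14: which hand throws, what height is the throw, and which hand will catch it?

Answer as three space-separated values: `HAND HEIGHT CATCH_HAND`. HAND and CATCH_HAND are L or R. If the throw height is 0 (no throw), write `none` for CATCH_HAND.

Answer: L 2 L

Derivation:
Beat 14: 14 mod 2 = 0, so hand = L
Throw height = pattern[14 mod 5] = pattern[4] = 2
Lands at beat 14+2=16, 16 mod 2 = 0, so catch hand = L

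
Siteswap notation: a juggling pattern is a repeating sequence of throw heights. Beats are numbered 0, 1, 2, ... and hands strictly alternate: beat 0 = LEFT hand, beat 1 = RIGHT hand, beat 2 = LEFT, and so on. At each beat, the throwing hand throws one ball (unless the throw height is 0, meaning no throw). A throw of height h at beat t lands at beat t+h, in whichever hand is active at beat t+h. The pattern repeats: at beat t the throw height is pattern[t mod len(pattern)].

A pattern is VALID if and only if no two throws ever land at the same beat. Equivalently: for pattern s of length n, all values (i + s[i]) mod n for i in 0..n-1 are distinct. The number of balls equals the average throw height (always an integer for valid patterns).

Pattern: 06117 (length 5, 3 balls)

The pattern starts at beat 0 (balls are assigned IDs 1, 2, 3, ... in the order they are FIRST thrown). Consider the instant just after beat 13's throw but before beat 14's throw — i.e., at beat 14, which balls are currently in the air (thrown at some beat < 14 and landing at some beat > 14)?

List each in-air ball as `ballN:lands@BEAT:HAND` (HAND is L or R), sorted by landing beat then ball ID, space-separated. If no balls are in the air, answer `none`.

Beat 1 (R): throw ball1 h=6 -> lands@7:R; in-air after throw: [b1@7:R]
Beat 2 (L): throw ball2 h=1 -> lands@3:R; in-air after throw: [b2@3:R b1@7:R]
Beat 3 (R): throw ball2 h=1 -> lands@4:L; in-air after throw: [b2@4:L b1@7:R]
Beat 4 (L): throw ball2 h=7 -> lands@11:R; in-air after throw: [b1@7:R b2@11:R]
Beat 6 (L): throw ball3 h=6 -> lands@12:L; in-air after throw: [b1@7:R b2@11:R b3@12:L]
Beat 7 (R): throw ball1 h=1 -> lands@8:L; in-air after throw: [b1@8:L b2@11:R b3@12:L]
Beat 8 (L): throw ball1 h=1 -> lands@9:R; in-air after throw: [b1@9:R b2@11:R b3@12:L]
Beat 9 (R): throw ball1 h=7 -> lands@16:L; in-air after throw: [b2@11:R b3@12:L b1@16:L]
Beat 11 (R): throw ball2 h=6 -> lands@17:R; in-air after throw: [b3@12:L b1@16:L b2@17:R]
Beat 12 (L): throw ball3 h=1 -> lands@13:R; in-air after throw: [b3@13:R b1@16:L b2@17:R]
Beat 13 (R): throw ball3 h=1 -> lands@14:L; in-air after throw: [b3@14:L b1@16:L b2@17:R]
Beat 14 (L): throw ball3 h=7 -> lands@21:R; in-air after throw: [b1@16:L b2@17:R b3@21:R]

Answer: ball1:lands@16:L ball2:lands@17:R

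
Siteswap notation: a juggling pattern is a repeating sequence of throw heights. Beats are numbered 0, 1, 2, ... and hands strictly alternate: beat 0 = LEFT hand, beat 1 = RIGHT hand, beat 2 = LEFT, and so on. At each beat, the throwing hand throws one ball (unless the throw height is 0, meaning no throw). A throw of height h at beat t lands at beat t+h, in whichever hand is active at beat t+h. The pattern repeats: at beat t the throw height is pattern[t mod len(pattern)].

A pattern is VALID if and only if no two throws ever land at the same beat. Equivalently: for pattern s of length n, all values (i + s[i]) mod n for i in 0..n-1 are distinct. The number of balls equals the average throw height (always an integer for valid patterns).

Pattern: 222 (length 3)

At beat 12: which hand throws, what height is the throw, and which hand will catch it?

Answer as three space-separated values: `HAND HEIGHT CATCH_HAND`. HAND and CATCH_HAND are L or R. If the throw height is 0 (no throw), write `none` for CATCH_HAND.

Answer: L 2 L

Derivation:
Beat 12: 12 mod 2 = 0, so hand = L
Throw height = pattern[12 mod 3] = pattern[0] = 2
Lands at beat 12+2=14, 14 mod 2 = 0, so catch hand = L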